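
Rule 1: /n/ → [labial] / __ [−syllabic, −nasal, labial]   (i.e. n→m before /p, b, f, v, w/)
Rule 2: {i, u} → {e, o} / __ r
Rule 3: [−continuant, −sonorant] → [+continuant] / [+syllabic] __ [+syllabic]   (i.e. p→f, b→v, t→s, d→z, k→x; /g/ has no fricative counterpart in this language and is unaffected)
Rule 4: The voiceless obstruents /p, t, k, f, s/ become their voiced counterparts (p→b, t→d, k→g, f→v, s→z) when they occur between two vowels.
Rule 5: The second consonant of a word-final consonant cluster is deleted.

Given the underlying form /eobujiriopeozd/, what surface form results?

eovujerioveoz

Rule 1 (nasal place assimilation): no segment meets the environment; /eobujiriopeozd/ is unchanged.
Rule 2 (pre-rhotic lowering): /i/ is a high vowel immediately before /r/, so it lowers to [e]. /eobujiriopeozd/ → eobujeriopeozd.
Rule 3 (intervocalic spirantization): /b/ is a stop between vowels /o/ and /u/, so it spirantizes to the fricative [v]. /p/ is a stop between vowels /o/ and /e/, so it spirantizes to the fricative [f]. /eobujeriopeozd/ → eovujeriofeozd.
Rule 4 (intervocalic voicing): /f/ is a voiceless obstruent between vowels /o/ and /e/, so it voices to [v]. /eovujeriofeozd/ → eovujerioveozd.
Rule 5 (final cluster simplification): /d/ is the second consonant of a word-final cluster /zd/, so it deletes. /eovujerioveozd/ → eovujerioveoz.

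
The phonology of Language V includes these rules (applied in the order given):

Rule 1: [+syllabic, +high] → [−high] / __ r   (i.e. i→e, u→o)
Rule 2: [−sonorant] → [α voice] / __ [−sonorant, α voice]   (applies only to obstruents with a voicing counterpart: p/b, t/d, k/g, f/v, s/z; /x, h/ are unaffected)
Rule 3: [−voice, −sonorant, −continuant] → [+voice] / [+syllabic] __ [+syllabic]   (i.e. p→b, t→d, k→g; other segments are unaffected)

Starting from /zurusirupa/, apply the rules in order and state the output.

Rule 1 (pre-rhotic lowering): /u/ is a high vowel immediately before /r/, so it lowers to [o]. /i/ is a high vowel immediately before /r/, so it lowers to [e]. /zurusirupa/ → zoruserupa.
Rule 2 (regressive voicing assimilation): no segment meets the environment; /zoruserupa/ is unchanged.
Rule 3 (intervocalic voicing): /p/ is a voiceless stop between vowels /u/ and /a/, so it voices to [b]. /zoruserupa/ → zoruseruba.

zoruseruba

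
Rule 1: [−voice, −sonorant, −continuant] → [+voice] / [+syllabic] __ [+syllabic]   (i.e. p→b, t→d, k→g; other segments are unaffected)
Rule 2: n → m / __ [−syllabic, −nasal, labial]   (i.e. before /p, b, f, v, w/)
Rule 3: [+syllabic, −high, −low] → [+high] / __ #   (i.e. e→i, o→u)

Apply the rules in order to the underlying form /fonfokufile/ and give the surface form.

Rule 1 (intervocalic voicing): /k/ is a voiceless stop between vowels /o/ and /u/, so it voices to [g]. /fonfokufile/ → fonfogufile.
Rule 2 (nasal place assimilation): /n/ precedes the labial consonant /f/, so it assimilates in place to [m]. /fonfogufile/ → fomfogufile.
Rule 3 (final vowel raising): /e/ is a mid vowel in word-final position, so it raises to [i]. /fomfogufile/ → fomfogufili.

fomfogufili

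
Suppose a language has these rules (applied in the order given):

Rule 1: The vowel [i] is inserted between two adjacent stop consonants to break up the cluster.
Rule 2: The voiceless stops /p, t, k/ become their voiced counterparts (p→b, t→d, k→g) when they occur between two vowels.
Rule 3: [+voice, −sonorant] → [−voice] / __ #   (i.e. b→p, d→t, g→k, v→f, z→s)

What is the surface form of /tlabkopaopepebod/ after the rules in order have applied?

Rule 1 (stop-cluster i-epenthesis): /b/ and /k/ form a stop–stop cluster, so [i] is inserted between them. /tlabkopaopepebod/ → tlabikopaopepebod.
Rule 2 (intervocalic voicing): /k/ is a voiceless stop between vowels /i/ and /o/, so it voices to [g]. /p/ is a voiceless stop between vowels /o/ and /a/, so it voices to [b]. /p/ is a voiceless stop between vowels /o/ and /e/, so it voices to [b]. /p/ is a voiceless stop between vowels /e/ and /e/, so it voices to [b]. /tlabikopaopepebod/ → tlabigobaobebebod.
Rule 3 (final devoicing): /d/ is a voiced obstruent in word-final position, so it devoices to [t]. /tlabigobaobebebod/ → tlabigobaobebebot.

tlabigobaobebebot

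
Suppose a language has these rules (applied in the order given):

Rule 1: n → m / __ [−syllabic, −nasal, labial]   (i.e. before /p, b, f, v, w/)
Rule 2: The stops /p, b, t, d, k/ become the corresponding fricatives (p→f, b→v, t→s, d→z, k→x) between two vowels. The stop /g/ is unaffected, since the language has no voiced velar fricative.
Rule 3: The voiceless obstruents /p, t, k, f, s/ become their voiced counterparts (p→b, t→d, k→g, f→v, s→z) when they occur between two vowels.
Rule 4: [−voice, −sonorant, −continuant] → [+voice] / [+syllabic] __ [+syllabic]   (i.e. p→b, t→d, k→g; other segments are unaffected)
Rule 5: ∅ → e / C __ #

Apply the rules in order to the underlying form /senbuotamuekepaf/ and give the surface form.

sembuozamuexevafe

Rule 1 (nasal place assimilation): /n/ precedes the labial consonant /b/, so it assimilates in place to [m]. /senbuotamuekepaf/ → sembuotamuekepaf.
Rule 2 (intervocalic spirantization): /t/ is a stop between vowels /o/ and /a/, so it spirantizes to the fricative [s]. /k/ is a stop between vowels /e/ and /e/, so it spirantizes to the fricative [x]. /p/ is a stop between vowels /e/ and /a/, so it spirantizes to the fricative [f]. /sembuotamuekepaf/ → sembuosamuexefaf.
Rule 3 (intervocalic voicing): /s/ is a voiceless obstruent between vowels /o/ and /a/, so it voices to [z]. /f/ is a voiceless obstruent between vowels /e/ and /a/, so it voices to [v]. /sembuosamuexefaf/ → sembuozamuexevaf.
Rule 4 (intervocalic voicing): no segment meets the environment; /sembuozamuexevaf/ is unchanged.
Rule 5 (final e-epenthesis): the form ends in the consonant /f/, so [e] is inserted word-finally. /sembuozamuexevaf/ → sembuozamuexevafe.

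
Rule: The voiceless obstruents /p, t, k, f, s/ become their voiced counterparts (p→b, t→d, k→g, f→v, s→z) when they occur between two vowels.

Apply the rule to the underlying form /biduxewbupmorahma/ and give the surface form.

No segment of /biduxewbupmorahma/ meets the structural description of the rule, so the form surfaces unchanged.

biduxewbupmorahma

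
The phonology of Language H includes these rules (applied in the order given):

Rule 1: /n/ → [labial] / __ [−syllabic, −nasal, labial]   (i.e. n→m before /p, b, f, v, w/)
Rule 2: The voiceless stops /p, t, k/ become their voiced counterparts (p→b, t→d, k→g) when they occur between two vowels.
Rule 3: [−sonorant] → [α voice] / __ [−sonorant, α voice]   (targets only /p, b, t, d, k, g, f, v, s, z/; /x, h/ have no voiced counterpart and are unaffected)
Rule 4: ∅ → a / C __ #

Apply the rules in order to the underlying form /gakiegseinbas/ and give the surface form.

gagiekseimbasa

Rule 1 (nasal place assimilation): /n/ precedes the labial consonant /b/, so it assimilates in place to [m]. /gakiegseinbas/ → gakiegseimbas.
Rule 2 (intervocalic voicing): /k/ is a voiceless stop between vowels /a/ and /i/, so it voices to [g]. /gakiegseimbas/ → gagiegseimbas.
Rule 3 (regressive voicing assimilation): /g/ precedes the voiceless obstruent /s/, so it devoices to [k] by assimilation. /gagiegseimbas/ → gagiekseimbas.
Rule 4 (final a-epenthesis): the form ends in the consonant /s/, so [a] is inserted word-finally. /gagiekseimbas/ → gagiekseimbasa.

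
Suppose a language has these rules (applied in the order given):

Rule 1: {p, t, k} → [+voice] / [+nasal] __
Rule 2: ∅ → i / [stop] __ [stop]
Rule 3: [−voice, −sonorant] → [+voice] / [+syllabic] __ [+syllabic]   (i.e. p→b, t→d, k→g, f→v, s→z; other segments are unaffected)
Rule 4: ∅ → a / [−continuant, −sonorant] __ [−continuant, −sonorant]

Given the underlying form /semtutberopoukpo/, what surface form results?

semdudiberobougibo

Rule 1 (post-nasal voicing): /t/ is a voiceless stop immediately after the nasal /m/, so it voices to [d]. /semtutberopoukpo/ → semdutberopoukpo.
Rule 2 (stop-cluster i-epenthesis): /t/ and /b/ form a stop–stop cluster, so [i] is inserted between them. /k/ and /p/ form a stop–stop cluster, so [i] is inserted between them. /semdutberopoukpo/ → semdutiberopoukipo.
Rule 3 (intervocalic voicing): /t/ is a voiceless obstruent between vowels /u/ and /i/, so it voices to [d]. /p/ is a voiceless obstruent between vowels /o/ and /o/, so it voices to [b]. /k/ is a voiceless obstruent between vowels /u/ and /i/, so it voices to [g]. /p/ is a voiceless obstruent between vowels /i/ and /o/, so it voices to [b]. /semdutiberopoukipo/ → semdudiberobougibo.
Rule 4 (stop-cluster a-epenthesis): no segment meets the environment; /semdudiberobougibo/ is unchanged.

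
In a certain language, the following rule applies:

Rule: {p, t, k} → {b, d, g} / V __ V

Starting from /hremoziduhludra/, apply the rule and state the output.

hremoziduhludra

No segment of /hremoziduhludra/ meets the structural description of the rule, so the form surfaces unchanged.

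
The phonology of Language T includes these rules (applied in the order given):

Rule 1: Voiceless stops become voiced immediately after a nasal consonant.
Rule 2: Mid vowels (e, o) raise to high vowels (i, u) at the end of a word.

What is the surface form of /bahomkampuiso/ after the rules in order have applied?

bahomgambuisu

Rule 1 (post-nasal voicing): /k/ is a voiceless stop immediately after the nasal /m/, so it voices to [g]. /p/ is a voiceless stop immediately after the nasal /m/, so it voices to [b]. /bahomkampuiso/ → bahomgambuiso.
Rule 2 (final vowel raising): /o/ is a mid vowel in word-final position, so it raises to [u]. /bahomgambuiso/ → bahomgambuisu.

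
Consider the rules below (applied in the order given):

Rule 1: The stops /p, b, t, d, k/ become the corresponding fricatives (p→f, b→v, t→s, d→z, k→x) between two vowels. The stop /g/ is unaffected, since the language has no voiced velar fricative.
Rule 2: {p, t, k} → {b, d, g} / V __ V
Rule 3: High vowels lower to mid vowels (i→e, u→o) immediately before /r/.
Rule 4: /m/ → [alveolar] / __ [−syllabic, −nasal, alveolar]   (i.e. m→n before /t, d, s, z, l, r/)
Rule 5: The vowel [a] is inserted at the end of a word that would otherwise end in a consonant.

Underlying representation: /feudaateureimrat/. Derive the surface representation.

Rule 1 (intervocalic spirantization): /d/ is a stop between vowels /u/ and /a/, so it spirantizes to the fricative [z]. /t/ is a stop between vowels /a/ and /e/, so it spirantizes to the fricative [s]. /feudaateureimrat/ → feuzaaseureimrat.
Rule 2 (intervocalic voicing): no segment meets the environment; /feuzaaseureimrat/ is unchanged.
Rule 3 (pre-rhotic lowering): /u/ is a high vowel immediately before /r/, so it lowers to [o]. /feuzaaseureimrat/ → feuzaaseoreimrat.
Rule 4 (nasal place assimilation): /m/ precedes the alveolar consonant /r/, so it assimilates in place to [n]. /feuzaaseoreimrat/ → feuzaaseoreinrat.
Rule 5 (final a-epenthesis): the form ends in the consonant /t/, so [a] is inserted word-finally. /feuzaaseoreinrat/ → feuzaaseoreinrata.

feuzaaseoreinrata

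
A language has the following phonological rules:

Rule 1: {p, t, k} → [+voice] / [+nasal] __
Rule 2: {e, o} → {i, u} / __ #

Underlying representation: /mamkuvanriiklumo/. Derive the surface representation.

mamguvanriiklumu

Rule 1 (post-nasal voicing): /k/ is a voiceless stop immediately after the nasal /m/, so it voices to [g]. /mamkuvanriiklumo/ → mamguvanriiklumo.
Rule 2 (final vowel raising): /o/ is a mid vowel in word-final position, so it raises to [u]. /mamguvanriiklumo/ → mamguvanriiklumu.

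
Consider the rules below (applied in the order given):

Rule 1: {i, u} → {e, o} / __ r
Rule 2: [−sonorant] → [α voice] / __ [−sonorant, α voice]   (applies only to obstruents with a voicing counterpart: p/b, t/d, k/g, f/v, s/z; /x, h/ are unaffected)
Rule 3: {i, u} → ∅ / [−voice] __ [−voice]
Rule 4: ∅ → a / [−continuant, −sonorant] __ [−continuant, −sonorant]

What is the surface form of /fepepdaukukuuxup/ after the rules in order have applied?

Rule 1 (pre-rhotic lowering): no segment meets the environment; /fepepdaukukuuxup/ is unchanged.
Rule 2 (regressive voicing assimilation): /p/ precedes the voiced obstruent /d/, so it voices to [b] by assimilation. /fepepdaukukuuxup/ → fepebdaukukuuxup.
Rule 3 (high vowel syncope): /u/ is a high vowel flanked by voiceless consonants /k/ and /k/, so it deletes. /u/ is a high vowel flanked by voiceless consonants /x/ and /p/, so it deletes. /fepebdaukukuuxup/ → fepebdaukkuuxp.
Rule 4 (stop-cluster a-epenthesis): /b/ and /d/ form a stop–stop cluster, so [a] is inserted between them. /k/ and /k/ form a stop–stop cluster, so [a] is inserted between them. /fepebdaukkuuxp/ → fepebadaukakuuxp.

fepebadaukakuuxp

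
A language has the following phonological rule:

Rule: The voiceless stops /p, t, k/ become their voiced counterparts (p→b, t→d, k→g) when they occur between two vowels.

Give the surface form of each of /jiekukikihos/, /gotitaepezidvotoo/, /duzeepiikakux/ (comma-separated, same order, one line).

jiegugigihos, godidaebezidvodoo, duzeebiigagux

/jiekukikihos/: /k/ is a voiceless stop between vowels /e/ and /u/, so it voices to [g]. /k/ is a voiceless stop between vowels /u/ and /i/, so it voices to [g]. /k/ is a voiceless stop between vowels /i/ and /i/, so it voices to [g]. → [jiegugigihos].
/gotitaepezidvotoo/: /t/ is a voiceless stop between vowels /o/ and /i/, so it voices to [d]. /t/ is a voiceless stop between vowels /i/ and /a/, so it voices to [d]. /p/ is a voiceless stop between vowels /e/ and /e/, so it voices to [b]. /t/ is a voiceless stop between vowels /o/ and /o/, so it voices to [d]. → [godidaebezidvodoo].
/duzeepiikakux/: /p/ is a voiceless stop between vowels /e/ and /i/, so it voices to [b]. /k/ is a voiceless stop between vowels /i/ and /a/, so it voices to [g]. /k/ is a voiceless stop between vowels /a/ and /u/, so it voices to [g]. → [duzeebiigagux].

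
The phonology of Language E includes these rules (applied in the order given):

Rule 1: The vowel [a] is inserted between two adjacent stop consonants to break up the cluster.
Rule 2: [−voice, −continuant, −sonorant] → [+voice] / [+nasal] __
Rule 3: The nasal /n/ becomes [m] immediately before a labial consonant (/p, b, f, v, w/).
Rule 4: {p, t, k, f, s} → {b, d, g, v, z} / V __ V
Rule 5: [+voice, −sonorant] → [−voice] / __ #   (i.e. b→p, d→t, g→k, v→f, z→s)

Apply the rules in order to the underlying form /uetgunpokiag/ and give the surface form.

Rule 1 (stop-cluster a-epenthesis): /t/ and /g/ form a stop–stop cluster, so [a] is inserted between them. /uetgunpokiag/ → uetagunpokiag.
Rule 2 (post-nasal voicing): /p/ is a voiceless stop immediately after the nasal /n/, so it voices to [b]. /uetagunpokiag/ → uetagunbokiag.
Rule 3 (nasal place assimilation): /n/ precedes the labial consonant /b/, so it assimilates in place to [m]. /uetagunbokiag/ → uetagumbokiag.
Rule 4 (intervocalic voicing): /t/ is a voiceless obstruent between vowels /e/ and /a/, so it voices to [d]. /k/ is a voiceless obstruent between vowels /o/ and /i/, so it voices to [g]. /uetagumbokiag/ → uedagumbogiag.
Rule 5 (final devoicing): /g/ is a voiced obstruent in word-final position, so it devoices to [k]. /uedagumbogiag/ → uedagumbogiak.

uedagumbogiak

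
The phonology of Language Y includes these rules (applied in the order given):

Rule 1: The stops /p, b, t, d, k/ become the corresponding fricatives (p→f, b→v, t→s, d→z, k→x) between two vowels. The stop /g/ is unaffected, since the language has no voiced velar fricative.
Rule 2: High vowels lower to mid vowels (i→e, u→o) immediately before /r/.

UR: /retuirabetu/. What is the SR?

Rule 1 (intervocalic spirantization): /t/ is a stop between vowels /e/ and /u/, so it spirantizes to the fricative [s]. /b/ is a stop between vowels /a/ and /e/, so it spirantizes to the fricative [v]. /t/ is a stop between vowels /e/ and /u/, so it spirantizes to the fricative [s]. /retuirabetu/ → resuiravesu.
Rule 2 (pre-rhotic lowering): /i/ is a high vowel immediately before /r/, so it lowers to [e]. /resuiravesu/ → resueravesu.

resueravesu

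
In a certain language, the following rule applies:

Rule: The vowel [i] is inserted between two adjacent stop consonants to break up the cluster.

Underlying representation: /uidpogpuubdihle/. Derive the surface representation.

uidipogipuubidihle

/d/ and /p/ form a stop–stop cluster, so [i] is inserted between them.
/g/ and /p/ form a stop–stop cluster, so [i] is inserted between them.
/b/ and /d/ form a stop–stop cluster, so [i] is inserted between them.
Surface form: [uidipogipuubidihle].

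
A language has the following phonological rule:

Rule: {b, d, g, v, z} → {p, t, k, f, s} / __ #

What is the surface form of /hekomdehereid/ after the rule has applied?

/d/ is a voiced obstruent in word-final position, so it devoices to [t].
Surface form: [hekomdehereit].

hekomdehereit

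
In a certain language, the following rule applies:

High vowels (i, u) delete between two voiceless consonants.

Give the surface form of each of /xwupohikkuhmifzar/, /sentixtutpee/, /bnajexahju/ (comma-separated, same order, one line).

xwupohkkhmifzar, sentxttpee, bnajexahju

/xwupohikkuhmifzar/: /i/ is a high vowel flanked by voiceless consonants /h/ and /k/, so it deletes. /u/ is a high vowel flanked by voiceless consonants /k/ and /h/, so it deletes. → [xwupohkkhmifzar].
/sentixtutpee/: /i/ is a high vowel flanked by voiceless consonants /t/ and /x/, so it deletes. /u/ is a high vowel flanked by voiceless consonants /t/ and /t/, so it deletes. → [sentxttpee].
/bnajexahju/: the rule's environment is not met; surfaces unchanged as [bnajexahju].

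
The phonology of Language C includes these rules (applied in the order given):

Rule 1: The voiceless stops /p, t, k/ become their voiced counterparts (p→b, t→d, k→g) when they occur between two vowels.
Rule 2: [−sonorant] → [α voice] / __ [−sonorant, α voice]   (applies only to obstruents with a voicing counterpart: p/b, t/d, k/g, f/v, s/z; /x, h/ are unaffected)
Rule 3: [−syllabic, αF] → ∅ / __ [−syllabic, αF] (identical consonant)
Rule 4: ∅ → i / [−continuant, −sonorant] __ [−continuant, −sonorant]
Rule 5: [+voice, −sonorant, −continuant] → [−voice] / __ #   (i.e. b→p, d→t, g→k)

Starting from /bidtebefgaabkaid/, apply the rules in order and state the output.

bitebevgaapikait

Rule 1 (intervocalic voicing): no segment meets the environment; /bidtebefgaabkaid/ is unchanged.
Rule 2 (regressive voicing assimilation): /d/ precedes the voiceless obstruent /t/, so it devoices to [t] by assimilation. /f/ precedes the voiced obstruent /g/, so it voices to [v] by assimilation. /b/ precedes the voiceless obstruent /k/, so it devoices to [p] by assimilation. /bidtebefgaabkaid/ → bittebevgaapkaid.
Rule 3 (degemination): /tt/ is a geminate; the first /t/ deletes. /bittebevgaapkaid/ → bitebevgaapkaid.
Rule 4 (stop-cluster i-epenthesis): /p/ and /k/ form a stop–stop cluster, so [i] is inserted between them. /bitebevgaapkaid/ → bitebevgaapikaid.
Rule 5 (final devoicing): /d/ is a voiced stop in word-final position, so it devoices to [t]. /bitebevgaapikaid/ → bitebevgaapikait.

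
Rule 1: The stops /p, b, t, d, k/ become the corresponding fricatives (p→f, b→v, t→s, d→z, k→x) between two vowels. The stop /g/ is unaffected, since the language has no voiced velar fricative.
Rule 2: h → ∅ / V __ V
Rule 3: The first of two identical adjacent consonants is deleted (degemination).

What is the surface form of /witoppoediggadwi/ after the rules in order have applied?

Rule 1 (intervocalic spirantization): /t/ is a stop between vowels /i/ and /o/, so it spirantizes to the fricative [s]. /d/ is a stop between vowels /e/ and /i/, so it spirantizes to the fricative [z]. /witoppoediggadwi/ → wisoppoeziggadwi.
Rule 2 (intervocalic h-deletion): no segment meets the environment; /wisoppoeziggadwi/ is unchanged.
Rule 3 (degemination): /pp/ is a geminate; the first /p/ deletes. /gg/ is a geminate; the first /g/ deletes. /wisoppoeziggadwi/ → wisopoezigadwi.

wisopoezigadwi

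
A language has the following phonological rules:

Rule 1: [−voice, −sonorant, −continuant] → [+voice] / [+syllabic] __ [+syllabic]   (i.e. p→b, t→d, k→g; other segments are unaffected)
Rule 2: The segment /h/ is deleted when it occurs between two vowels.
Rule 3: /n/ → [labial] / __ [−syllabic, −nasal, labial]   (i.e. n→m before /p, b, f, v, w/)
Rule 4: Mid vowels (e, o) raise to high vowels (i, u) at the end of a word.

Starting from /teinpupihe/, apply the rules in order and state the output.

Rule 1 (intervocalic voicing): /p/ is a voiceless stop between vowels /u/ and /i/, so it voices to [b]. /teinpupihe/ → teinpubihe.
Rule 2 (intervocalic h-deletion): /h/ occurs between vowels /i/ and /e/, so it deletes. /teinpubihe/ → teinpubie.
Rule 3 (nasal place assimilation): /n/ precedes the labial consonant /p/, so it assimilates in place to [m]. /teinpubie/ → teimpubie.
Rule 4 (final vowel raising): /e/ is a mid vowel in word-final position, so it raises to [i]. /teimpubie/ → teimpubii.

teimpubii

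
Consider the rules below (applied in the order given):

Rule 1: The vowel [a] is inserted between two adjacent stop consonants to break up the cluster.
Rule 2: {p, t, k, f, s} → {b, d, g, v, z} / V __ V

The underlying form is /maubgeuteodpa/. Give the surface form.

maubageudeodaba

Rule 1 (stop-cluster a-epenthesis): /b/ and /g/ form a stop–stop cluster, so [a] is inserted between them. /d/ and /p/ form a stop–stop cluster, so [a] is inserted between them. /maubgeuteodpa/ → maubageuteodapa.
Rule 2 (intervocalic voicing): /t/ is a voiceless obstruent between vowels /u/ and /e/, so it voices to [d]. /p/ is a voiceless obstruent between vowels /a/ and /a/, so it voices to [b]. /maubageuteodapa/ → maubageudeodaba.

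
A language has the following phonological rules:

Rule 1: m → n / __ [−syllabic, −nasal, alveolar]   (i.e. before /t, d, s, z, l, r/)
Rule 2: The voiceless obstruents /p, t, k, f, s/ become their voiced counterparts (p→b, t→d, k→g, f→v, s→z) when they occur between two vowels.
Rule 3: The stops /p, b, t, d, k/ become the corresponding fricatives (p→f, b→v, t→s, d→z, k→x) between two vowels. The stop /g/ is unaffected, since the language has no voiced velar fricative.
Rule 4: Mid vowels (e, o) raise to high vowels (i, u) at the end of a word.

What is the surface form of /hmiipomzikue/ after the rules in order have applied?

hmiivonzigui

Rule 1 (nasal place assimilation): /m/ precedes the alveolar consonant /z/, so it assimilates in place to [n]. /hmiipomzikue/ → hmiiponzikue.
Rule 2 (intervocalic voicing): /p/ is a voiceless obstruent between vowels /i/ and /o/, so it voices to [b]. /k/ is a voiceless obstruent between vowels /i/ and /u/, so it voices to [g]. /hmiiponzikue/ → hmiibonzigue.
Rule 3 (intervocalic spirantization): /b/ is a stop between vowels /i/ and /o/, so it spirantizes to the fricative [v]. /hmiibonzigue/ → hmiivonzigue.
Rule 4 (final vowel raising): /e/ is a mid vowel in word-final position, so it raises to [i]. /hmiivonzigue/ → hmiivonzigui.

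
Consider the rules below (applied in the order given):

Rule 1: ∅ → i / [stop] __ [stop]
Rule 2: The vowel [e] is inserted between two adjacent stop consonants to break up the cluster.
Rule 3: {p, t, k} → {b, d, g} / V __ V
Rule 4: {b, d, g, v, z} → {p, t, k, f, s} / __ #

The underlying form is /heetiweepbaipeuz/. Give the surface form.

Rule 1 (stop-cluster i-epenthesis): /p/ and /b/ form a stop–stop cluster, so [i] is inserted between them. /heetiweepbaipeuz/ → heetiweepibaipeuz.
Rule 2 (stop-cluster e-epenthesis): no segment meets the environment; /heetiweepibaipeuz/ is unchanged.
Rule 3 (intervocalic voicing): /t/ is a voiceless stop between vowels /e/ and /i/, so it voices to [d]. /p/ is a voiceless stop between vowels /e/ and /i/, so it voices to [b]. /p/ is a voiceless stop between vowels /i/ and /e/, so it voices to [b]. /heetiweepibaipeuz/ → heediweebibaibeuz.
Rule 4 (final devoicing): /z/ is a voiced obstruent in word-final position, so it devoices to [s]. /heediweebibaibeuz/ → heediweebibaibeus.

heediweebibaibeus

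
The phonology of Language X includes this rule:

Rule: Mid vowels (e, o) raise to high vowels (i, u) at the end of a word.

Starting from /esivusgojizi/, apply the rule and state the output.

esivusgojizi

No segment of /esivusgojizi/ meets the structural description of the rule, so the form surfaces unchanged.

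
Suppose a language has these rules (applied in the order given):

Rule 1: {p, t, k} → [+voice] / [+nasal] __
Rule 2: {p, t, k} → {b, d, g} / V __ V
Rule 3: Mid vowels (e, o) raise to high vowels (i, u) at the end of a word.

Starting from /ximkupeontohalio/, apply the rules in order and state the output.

ximgubeondohaliu

Rule 1 (post-nasal voicing): /k/ is a voiceless stop immediately after the nasal /m/, so it voices to [g]. /t/ is a voiceless stop immediately after the nasal /n/, so it voices to [d]. /ximkupeontohalio/ → ximgupeondohalio.
Rule 2 (intervocalic voicing): /p/ is a voiceless stop between vowels /u/ and /e/, so it voices to [b]. /ximgupeondohalio/ → ximgubeondohalio.
Rule 3 (final vowel raising): /o/ is a mid vowel in word-final position, so it raises to [u]. /ximgubeondohalio/ → ximgubeondohaliu.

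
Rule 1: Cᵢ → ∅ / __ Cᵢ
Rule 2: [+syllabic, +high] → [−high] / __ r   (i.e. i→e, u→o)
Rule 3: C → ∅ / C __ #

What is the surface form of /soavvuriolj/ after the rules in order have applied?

soavoriol

Rule 1 (degemination): /vv/ is a geminate; the first /v/ deletes. /soavvuriolj/ → soavuriolj.
Rule 2 (pre-rhotic lowering): /u/ is a high vowel immediately before /r/, so it lowers to [o]. /soavuriolj/ → soavoriolj.
Rule 3 (final cluster simplification): /j/ is the second consonant of a word-final cluster /lj/, so it deletes. /soavoriolj/ → soavoriol.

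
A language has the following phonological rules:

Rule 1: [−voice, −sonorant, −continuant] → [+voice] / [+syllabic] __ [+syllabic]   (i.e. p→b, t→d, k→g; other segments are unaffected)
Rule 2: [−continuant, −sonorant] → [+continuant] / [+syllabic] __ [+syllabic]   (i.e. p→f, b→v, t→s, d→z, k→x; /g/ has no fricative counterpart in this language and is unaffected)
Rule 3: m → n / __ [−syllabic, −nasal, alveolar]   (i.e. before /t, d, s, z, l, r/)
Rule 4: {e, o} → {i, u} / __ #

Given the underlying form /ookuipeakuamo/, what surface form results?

Rule 1 (intervocalic voicing): /k/ is a voiceless stop between vowels /o/ and /u/, so it voices to [g]. /p/ is a voiceless stop between vowels /i/ and /e/, so it voices to [b]. /k/ is a voiceless stop between vowels /a/ and /u/, so it voices to [g]. /ookuipeakuamo/ → ooguibeaguamo.
Rule 2 (intervocalic spirantization): /b/ is a stop between vowels /i/ and /e/, so it spirantizes to the fricative [v]. /ooguibeaguamo/ → ooguiveaguamo.
Rule 3 (nasal place assimilation): no segment meets the environment; /ooguiveaguamo/ is unchanged.
Rule 4 (final vowel raising): /o/ is a mid vowel in word-final position, so it raises to [u]. /ooguiveaguamo/ → ooguiveaguamu.

ooguiveaguamu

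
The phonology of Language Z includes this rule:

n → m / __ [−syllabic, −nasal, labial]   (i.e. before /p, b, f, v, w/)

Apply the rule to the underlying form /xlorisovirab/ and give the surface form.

No segment of /xlorisovirab/ meets the structural description of the rule, so the form surfaces unchanged.

xlorisovirab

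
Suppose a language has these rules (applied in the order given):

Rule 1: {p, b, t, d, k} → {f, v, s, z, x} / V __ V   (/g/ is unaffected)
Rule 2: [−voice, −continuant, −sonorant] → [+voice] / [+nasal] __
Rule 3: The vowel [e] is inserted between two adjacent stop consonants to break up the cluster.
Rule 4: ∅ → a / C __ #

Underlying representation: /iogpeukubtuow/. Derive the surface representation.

iogepeuxubetuowa

Rule 1 (intervocalic spirantization): /k/ is a stop between vowels /u/ and /u/, so it spirantizes to the fricative [x]. /iogpeukubtuow/ → iogpeuxubtuow.
Rule 2 (post-nasal voicing): no segment meets the environment; /iogpeuxubtuow/ is unchanged.
Rule 3 (stop-cluster e-epenthesis): /g/ and /p/ form a stop–stop cluster, so [e] is inserted between them. /b/ and /t/ form a stop–stop cluster, so [e] is inserted between them. /iogpeuxubtuow/ → iogepeuxubetuow.
Rule 4 (final a-epenthesis): the form ends in the consonant /w/, so [a] is inserted word-finally. /iogepeuxubetuow/ → iogepeuxubetuowa.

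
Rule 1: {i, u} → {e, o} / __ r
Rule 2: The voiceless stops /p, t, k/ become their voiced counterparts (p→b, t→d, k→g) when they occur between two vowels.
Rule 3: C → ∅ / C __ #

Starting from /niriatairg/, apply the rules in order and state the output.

Rule 1 (pre-rhotic lowering): /i/ is a high vowel immediately before /r/, so it lowers to [e]. /i/ is a high vowel immediately before /r/, so it lowers to [e]. /niriatairg/ → neriataerg.
Rule 2 (intervocalic voicing): /t/ is a voiceless stop between vowels /a/ and /a/, so it voices to [d]. /neriataerg/ → neriadaerg.
Rule 3 (final cluster simplification): /g/ is the second consonant of a word-final cluster /rg/, so it deletes. /neriadaerg/ → neriadaer.

neriadaer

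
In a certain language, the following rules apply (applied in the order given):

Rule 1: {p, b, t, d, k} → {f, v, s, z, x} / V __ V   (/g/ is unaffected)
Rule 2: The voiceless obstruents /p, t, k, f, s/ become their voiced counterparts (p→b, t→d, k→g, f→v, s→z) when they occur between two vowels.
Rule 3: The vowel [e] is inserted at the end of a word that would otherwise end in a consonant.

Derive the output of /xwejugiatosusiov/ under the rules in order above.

xwejugiazozuziove

Rule 1 (intervocalic spirantization): /t/ is a stop between vowels /a/ and /o/, so it spirantizes to the fricative [s]. /xwejugiatosusiov/ → xwejugiasosusiov.
Rule 2 (intervocalic voicing): /s/ is a voiceless obstruent between vowels /a/ and /o/, so it voices to [z]. /s/ is a voiceless obstruent between vowels /o/ and /u/, so it voices to [z]. /s/ is a voiceless obstruent between vowels /u/ and /i/, so it voices to [z]. /xwejugiasosusiov/ → xwejugiazozuziov.
Rule 3 (final e-epenthesis): the form ends in the consonant /v/, so [e] is inserted word-finally. /xwejugiazozuziov/ → xwejugiazozuziove.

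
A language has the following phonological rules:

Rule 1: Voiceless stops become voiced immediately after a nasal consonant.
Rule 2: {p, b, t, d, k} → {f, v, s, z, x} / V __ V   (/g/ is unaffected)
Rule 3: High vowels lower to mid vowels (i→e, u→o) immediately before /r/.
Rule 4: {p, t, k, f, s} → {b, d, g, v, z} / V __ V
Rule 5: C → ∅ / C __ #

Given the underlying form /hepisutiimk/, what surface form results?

hevizuziim

Rule 1 (post-nasal voicing): /k/ is a voiceless stop immediately after the nasal /m/, so it voices to [g]. /hepisutiimk/ → hepisutiimg.
Rule 2 (intervocalic spirantization): /p/ is a stop between vowels /e/ and /i/, so it spirantizes to the fricative [f]. /t/ is a stop between vowels /u/ and /i/, so it spirantizes to the fricative [s]. /hepisutiimg/ → hefisusiimg.
Rule 3 (pre-rhotic lowering): no segment meets the environment; /hefisusiimg/ is unchanged.
Rule 4 (intervocalic voicing): /f/ is a voiceless obstruent between vowels /e/ and /i/, so it voices to [v]. /s/ is a voiceless obstruent between vowels /i/ and /u/, so it voices to [z]. /s/ is a voiceless obstruent between vowels /u/ and /i/, so it voices to [z]. /hefisusiimg/ → hevizuziimg.
Rule 5 (final cluster simplification): /g/ is the second consonant of a word-final cluster /mg/, so it deletes. /hevizuziimg/ → hevizuziim.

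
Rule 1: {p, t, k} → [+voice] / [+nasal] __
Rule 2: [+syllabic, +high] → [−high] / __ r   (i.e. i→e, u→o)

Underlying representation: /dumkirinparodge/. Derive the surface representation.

dumgerinbarodge

Rule 1 (post-nasal voicing): /k/ is a voiceless stop immediately after the nasal /m/, so it voices to [g]. /p/ is a voiceless stop immediately after the nasal /n/, so it voices to [b]. /dumkirinparodge/ → dumgirinbarodge.
Rule 2 (pre-rhotic lowering): /i/ is a high vowel immediately before /r/, so it lowers to [e]. /dumgirinbarodge/ → dumgerinbarodge.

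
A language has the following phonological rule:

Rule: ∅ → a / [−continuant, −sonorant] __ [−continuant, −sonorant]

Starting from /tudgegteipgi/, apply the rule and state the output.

/d/ and /g/ form a stop–stop cluster, so [a] is inserted between them.
/g/ and /t/ form a stop–stop cluster, so [a] is inserted between them.
/p/ and /g/ form a stop–stop cluster, so [a] is inserted between them.
Surface form: [tudagegateipagi].

tudagegateipagi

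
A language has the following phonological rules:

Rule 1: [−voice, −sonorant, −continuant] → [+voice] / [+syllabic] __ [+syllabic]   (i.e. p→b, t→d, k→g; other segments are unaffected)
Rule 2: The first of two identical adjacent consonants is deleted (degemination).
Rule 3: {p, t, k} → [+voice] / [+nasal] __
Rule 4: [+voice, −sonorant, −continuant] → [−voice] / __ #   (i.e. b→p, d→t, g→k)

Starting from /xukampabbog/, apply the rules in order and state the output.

xugambabok

Rule 1 (intervocalic voicing): /k/ is a voiceless stop between vowels /u/ and /a/, so it voices to [g]. /xukampabbog/ → xugampabbog.
Rule 2 (degemination): /bb/ is a geminate; the first /b/ deletes. /xugampabbog/ → xugampabog.
Rule 3 (post-nasal voicing): /p/ is a voiceless stop immediately after the nasal /m/, so it voices to [b]. /xugampabog/ → xugambabog.
Rule 4 (final devoicing): /g/ is a voiced stop in word-final position, so it devoices to [k]. /xugambabog/ → xugambabok.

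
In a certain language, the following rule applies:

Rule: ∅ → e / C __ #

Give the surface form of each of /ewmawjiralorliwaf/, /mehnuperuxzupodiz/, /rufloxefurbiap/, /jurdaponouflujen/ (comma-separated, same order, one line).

/ewmawjiralorliwaf/: the form ends in the consonant /f/, so [e] is inserted word-finally. → [ewmawjiralorliwafe].
/mehnuperuxzupodiz/: the form ends in the consonant /z/, so [e] is inserted word-finally. → [mehnuperuxzupodize].
/rufloxefurbiap/: the form ends in the consonant /p/, so [e] is inserted word-finally. → [rufloxefurbiape].
/jurdaponouflujen/: the form ends in the consonant /n/, so [e] is inserted word-finally. → [jurdaponouflujene].

ewmawjiralorliwafe, mehnuperuxzupodize, rufloxefurbiape, jurdaponouflujene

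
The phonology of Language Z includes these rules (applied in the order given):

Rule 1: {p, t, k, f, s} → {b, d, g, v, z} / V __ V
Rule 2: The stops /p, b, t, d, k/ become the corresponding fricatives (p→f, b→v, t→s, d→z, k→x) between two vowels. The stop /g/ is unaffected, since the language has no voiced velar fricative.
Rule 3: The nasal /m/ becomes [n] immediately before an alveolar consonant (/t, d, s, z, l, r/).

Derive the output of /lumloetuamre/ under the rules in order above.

lunloezuanre

Rule 1 (intervocalic voicing): /t/ is a voiceless obstruent between vowels /e/ and /u/, so it voices to [d]. /lumloetuamre/ → lumloeduamre.
Rule 2 (intervocalic spirantization): /d/ is a stop between vowels /e/ and /u/, so it spirantizes to the fricative [z]. /lumloeduamre/ → lumloezuamre.
Rule 3 (nasal place assimilation): /m/ precedes the alveolar consonant /l/, so it assimilates in place to [n]. /m/ precedes the alveolar consonant /r/, so it assimilates in place to [n]. /lumloezuamre/ → lunloezuanre.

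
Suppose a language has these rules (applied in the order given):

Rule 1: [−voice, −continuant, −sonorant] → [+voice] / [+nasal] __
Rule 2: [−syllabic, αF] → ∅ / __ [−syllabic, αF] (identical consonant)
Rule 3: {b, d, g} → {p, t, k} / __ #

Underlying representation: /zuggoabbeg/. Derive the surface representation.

zugoabek

Rule 1 (post-nasal voicing): no segment meets the environment; /zuggoabbeg/ is unchanged.
Rule 2 (degemination): /gg/ is a geminate; the first /g/ deletes. /bb/ is a geminate; the first /b/ deletes. /zuggoabbeg/ → zugoabeg.
Rule 3 (final devoicing): /g/ is a voiced stop in word-final position, so it devoices to [k]. /zugoabeg/ → zugoabek.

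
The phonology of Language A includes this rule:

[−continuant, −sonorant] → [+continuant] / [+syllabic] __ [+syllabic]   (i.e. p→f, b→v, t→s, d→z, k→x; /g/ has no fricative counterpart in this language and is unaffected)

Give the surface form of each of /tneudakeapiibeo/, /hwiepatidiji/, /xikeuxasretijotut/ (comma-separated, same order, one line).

/tneudakeapiibeo/: /d/ is a stop between vowels /u/ and /a/, so it spirantizes to the fricative [z]. /k/ is a stop between vowels /a/ and /e/, so it spirantizes to the fricative [x]. /p/ is a stop between vowels /a/ and /i/, so it spirantizes to the fricative [f]. /b/ is a stop between vowels /i/ and /e/, so it spirantizes to the fricative [v]. → [tneuzaxeafiiveo].
/hwiepatidiji/: /p/ is a stop between vowels /e/ and /a/, so it spirantizes to the fricative [f]. /t/ is a stop between vowels /a/ and /i/, so it spirantizes to the fricative [s]. /d/ is a stop between vowels /i/ and /i/, so it spirantizes to the fricative [z]. → [hwiefasiziji].
/xikeuxasretijotut/: /k/ is a stop between vowels /i/ and /e/, so it spirantizes to the fricative [x]. /t/ is a stop between vowels /e/ and /i/, so it spirantizes to the fricative [s]. /t/ is a stop between vowels /o/ and /u/, so it spirantizes to the fricative [s]. → [xixeuxasresijosut].

tneuzaxeafiiveo, hwiefasiziji, xixeuxasresijosut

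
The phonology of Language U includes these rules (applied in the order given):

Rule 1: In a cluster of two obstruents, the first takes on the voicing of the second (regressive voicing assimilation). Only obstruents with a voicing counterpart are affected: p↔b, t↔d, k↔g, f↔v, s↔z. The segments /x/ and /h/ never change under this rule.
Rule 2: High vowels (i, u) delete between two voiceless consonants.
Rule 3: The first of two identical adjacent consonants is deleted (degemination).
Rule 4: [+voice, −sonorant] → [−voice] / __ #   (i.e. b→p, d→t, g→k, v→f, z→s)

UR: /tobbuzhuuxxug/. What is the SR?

tobushuuxuk

Rule 1 (regressive voicing assimilation): /z/ precedes the voiceless obstruent /h/, so it devoices to [s] by assimilation. /tobbuzhuuxxug/ → tobbushuuxxug.
Rule 2 (high vowel syncope): no segment meets the environment; /tobbushuuxxug/ is unchanged.
Rule 3 (degemination): /bb/ is a geminate; the first /b/ deletes. /xx/ is a geminate; the first /x/ deletes. /tobbushuuxxug/ → tobushuuxug.
Rule 4 (final devoicing): /g/ is a voiced obstruent in word-final position, so it devoices to [k]. /tobushuuxug/ → tobushuuxuk.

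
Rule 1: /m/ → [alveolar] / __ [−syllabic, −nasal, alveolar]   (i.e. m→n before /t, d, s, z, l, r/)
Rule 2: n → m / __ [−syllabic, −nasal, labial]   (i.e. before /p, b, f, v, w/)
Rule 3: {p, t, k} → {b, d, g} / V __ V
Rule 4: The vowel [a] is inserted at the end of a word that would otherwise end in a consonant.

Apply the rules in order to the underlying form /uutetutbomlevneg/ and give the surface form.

Rule 1 (nasal place assimilation): /m/ precedes the alveolar consonant /l/, so it assimilates in place to [n]. /uutetutbomlevneg/ → uutetutbonlevneg.
Rule 2 (nasal place assimilation): no segment meets the environment; /uutetutbonlevneg/ is unchanged.
Rule 3 (intervocalic voicing): /t/ is a voiceless stop between vowels /u/ and /e/, so it voices to [d]. /t/ is a voiceless stop between vowels /e/ and /u/, so it voices to [d]. /uutetutbonlevneg/ → uudedutbonlevneg.
Rule 4 (final a-epenthesis): the form ends in the consonant /g/, so [a] is inserted word-finally. /uudedutbonlevneg/ → uudedutbonlevnega.

uudedutbonlevnega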